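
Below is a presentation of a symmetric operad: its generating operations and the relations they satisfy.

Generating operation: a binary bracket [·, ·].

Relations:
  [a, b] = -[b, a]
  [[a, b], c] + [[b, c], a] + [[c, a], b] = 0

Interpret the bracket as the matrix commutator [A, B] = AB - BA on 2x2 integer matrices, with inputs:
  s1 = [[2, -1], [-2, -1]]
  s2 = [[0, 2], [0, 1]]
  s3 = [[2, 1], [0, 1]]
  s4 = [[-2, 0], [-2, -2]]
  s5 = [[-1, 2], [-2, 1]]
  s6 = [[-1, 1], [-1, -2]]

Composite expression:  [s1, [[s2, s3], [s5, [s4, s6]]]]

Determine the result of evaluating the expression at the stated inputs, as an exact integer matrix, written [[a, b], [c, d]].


[[-48, 0], [-144, 48]]

[s2, s3] = [[0, -3], [0, 0]]
[s4, s6] = [[2, 0], [-2, -2]]
[s5, [s4, s6]] = [[-4, -8], [-12, 4]]
[[s2, s3], [s5, [s4, s6]]] = [[36, -24], [0, -36]]
[s1, [[s2, s3], [s5, [s4, s6]]]] = [[-48, 0], [-144, 48]]


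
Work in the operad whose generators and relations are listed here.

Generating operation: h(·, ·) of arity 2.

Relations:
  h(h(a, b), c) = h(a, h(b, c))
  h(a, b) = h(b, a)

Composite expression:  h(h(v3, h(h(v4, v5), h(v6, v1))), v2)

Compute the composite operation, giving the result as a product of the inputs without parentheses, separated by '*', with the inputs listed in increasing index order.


v1 * v2 * v3 * v4 * v5 * v6

Any arrangement under h is one operation, so sort the v-inputs.
h(v4, v5) reduces to v4 * v5
h(v6, v1) reduces to v6 * v1
h(h(v4, v5), h(v6, v1)) reduces to v4 * v5 * v6 * v1
h(v3, h(h(v4, v5), h(v6, v1))) reduces to v3 * v4 * v5 * v6 * v1
h(h(v3, h(h(v4, v5), h(v6, v1))), v2) reduces to v3 * v4 * v5 * v6 * v1 * v2
the factors in increasing index order: v1 * v2 * v3 * v4 * v5 * v6


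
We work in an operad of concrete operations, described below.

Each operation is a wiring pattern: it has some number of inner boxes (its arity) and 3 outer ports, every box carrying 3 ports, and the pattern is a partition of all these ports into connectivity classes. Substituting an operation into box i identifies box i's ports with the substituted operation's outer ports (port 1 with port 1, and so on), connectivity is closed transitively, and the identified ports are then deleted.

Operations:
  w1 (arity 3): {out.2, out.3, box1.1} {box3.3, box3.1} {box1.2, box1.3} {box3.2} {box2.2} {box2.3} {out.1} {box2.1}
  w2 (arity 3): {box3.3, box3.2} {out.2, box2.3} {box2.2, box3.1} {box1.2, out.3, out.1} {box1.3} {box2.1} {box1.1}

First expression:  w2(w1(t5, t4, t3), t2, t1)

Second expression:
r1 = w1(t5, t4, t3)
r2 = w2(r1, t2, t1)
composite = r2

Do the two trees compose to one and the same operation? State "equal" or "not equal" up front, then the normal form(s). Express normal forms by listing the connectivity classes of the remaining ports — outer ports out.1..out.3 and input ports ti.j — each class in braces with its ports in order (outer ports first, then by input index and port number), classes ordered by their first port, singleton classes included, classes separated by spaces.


equal: each reduces to {out.1, out.3, t5.1} {out.2, t2.3} {t1.1, t2.2} {t1.2, t1.3} {t2.1} {t3.1, t3.3} {t3.2} {t4.1} {t4.2} {t4.3} {t5.2, t5.3}

In normal form, the first expression is {out.1, out.3, t5.1} {out.2, t2.3} {t1.1, t2.2} {t1.2, t1.3} {t2.1} {t3.1, t3.3} {t3.2} {t4.1} {t4.2} {t4.3} {t5.2, t5.3}
In normal form, the second expression is {out.1, out.3, t5.1} {out.2, t2.3} {t1.1, t2.2} {t1.2, t1.3} {t2.1} {t3.1, t3.3} {t3.2} {t4.1} {t4.2} {t4.3} {t5.2, t5.3}
Identical normal forms: equal.


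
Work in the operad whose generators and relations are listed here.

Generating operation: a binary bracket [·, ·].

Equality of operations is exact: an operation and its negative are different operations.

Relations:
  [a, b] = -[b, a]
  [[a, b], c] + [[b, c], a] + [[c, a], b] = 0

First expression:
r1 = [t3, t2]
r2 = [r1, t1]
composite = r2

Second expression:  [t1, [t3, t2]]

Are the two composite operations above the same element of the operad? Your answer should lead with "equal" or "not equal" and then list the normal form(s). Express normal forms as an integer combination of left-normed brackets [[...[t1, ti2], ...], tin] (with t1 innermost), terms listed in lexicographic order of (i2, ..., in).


not equal; the first gives [[t1, t2], t3] - [[t1, t3], t2] and the second -[[t1, t2], t3] + [[t1, t3], t2]


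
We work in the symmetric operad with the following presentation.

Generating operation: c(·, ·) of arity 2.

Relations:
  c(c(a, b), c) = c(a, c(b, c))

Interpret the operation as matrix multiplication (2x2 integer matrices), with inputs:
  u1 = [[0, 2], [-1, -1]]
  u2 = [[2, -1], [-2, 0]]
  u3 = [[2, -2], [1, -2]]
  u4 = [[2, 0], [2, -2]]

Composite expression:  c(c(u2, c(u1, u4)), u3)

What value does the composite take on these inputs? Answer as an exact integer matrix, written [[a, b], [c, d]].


[[14, -4], [-8, 0]]

c(u1, u4) = [[4, -4], [-4, 2]]
c(u2, c(u1, u4)) = [[12, -10], [-8, 8]]
c(c(u2, c(u1, u4)), u3) = [[14, -4], [-8, 0]]


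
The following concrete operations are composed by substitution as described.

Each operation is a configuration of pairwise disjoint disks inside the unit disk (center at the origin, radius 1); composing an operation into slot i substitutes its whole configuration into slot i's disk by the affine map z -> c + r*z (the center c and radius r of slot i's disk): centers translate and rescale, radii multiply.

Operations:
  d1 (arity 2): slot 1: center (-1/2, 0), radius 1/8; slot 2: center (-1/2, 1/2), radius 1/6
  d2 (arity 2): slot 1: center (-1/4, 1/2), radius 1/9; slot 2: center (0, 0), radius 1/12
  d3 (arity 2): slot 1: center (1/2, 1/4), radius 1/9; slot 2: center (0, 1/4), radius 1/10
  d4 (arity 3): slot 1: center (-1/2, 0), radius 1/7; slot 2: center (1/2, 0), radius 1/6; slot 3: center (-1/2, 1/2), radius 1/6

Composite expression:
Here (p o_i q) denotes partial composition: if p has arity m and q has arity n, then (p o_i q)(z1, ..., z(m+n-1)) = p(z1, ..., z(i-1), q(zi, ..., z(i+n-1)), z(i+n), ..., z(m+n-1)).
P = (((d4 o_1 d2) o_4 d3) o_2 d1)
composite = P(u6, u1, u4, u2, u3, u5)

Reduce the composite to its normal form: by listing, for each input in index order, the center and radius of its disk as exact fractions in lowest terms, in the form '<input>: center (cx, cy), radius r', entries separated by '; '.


u1: center (-85/168, 0), radius 1/672; u2: center (1/2, 0), radius 1/6; u3: center (-5/12, 13/24), radius 1/54; u4: center (-85/168, 1/168), radius 1/504; u5: center (-1/2, 13/24), radius 1/60; u6: center (-15/28, 1/14), radius 1/63

Only the slot chain above each u matters under d4; compose those maps.
u6 passes through 2 substitutions, ending at center (-15/28, 1/14), radius 1/63
u1 passes through 3 substitutions, ending at center (-85/168, 0), radius 1/672
u4 passes through 3 substitutions, ending at center (-85/168, 1/168), radius 1/504
u2 passes through 1 substitution, ending at center (1/2, 0), radius 1/6
u3 passes through 2 substitutions, ending at center (-5/12, 13/24), radius 1/54
u5 passes through 2 substitutions, ending at center (-1/2, 13/24), radius 1/60


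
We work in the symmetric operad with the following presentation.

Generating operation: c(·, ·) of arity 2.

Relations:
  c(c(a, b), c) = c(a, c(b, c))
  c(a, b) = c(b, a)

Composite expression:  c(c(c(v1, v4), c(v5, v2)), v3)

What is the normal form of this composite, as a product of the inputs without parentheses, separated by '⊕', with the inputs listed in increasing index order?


v1 ⊕ v2 ⊕ v3 ⊕ v4 ⊕ v5

Any arrangement under c is one operation, so sort the v-inputs.
c(v1, v4) collapses to v1 ⊕ v4
c(v5, v2) collapses to v5 ⊕ v2
c(c(v1, v4), c(v5, v2)) collapses to v1 ⊕ v4 ⊕ v5 ⊕ v2
c(c(c(v1, v4), c(v5, v2)), v3) collapses to v1 ⊕ v4 ⊕ v5 ⊕ v2 ⊕ v3
reordering the factors by index: v1 ⊕ v2 ⊕ v3 ⊕ v4 ⊕ v5


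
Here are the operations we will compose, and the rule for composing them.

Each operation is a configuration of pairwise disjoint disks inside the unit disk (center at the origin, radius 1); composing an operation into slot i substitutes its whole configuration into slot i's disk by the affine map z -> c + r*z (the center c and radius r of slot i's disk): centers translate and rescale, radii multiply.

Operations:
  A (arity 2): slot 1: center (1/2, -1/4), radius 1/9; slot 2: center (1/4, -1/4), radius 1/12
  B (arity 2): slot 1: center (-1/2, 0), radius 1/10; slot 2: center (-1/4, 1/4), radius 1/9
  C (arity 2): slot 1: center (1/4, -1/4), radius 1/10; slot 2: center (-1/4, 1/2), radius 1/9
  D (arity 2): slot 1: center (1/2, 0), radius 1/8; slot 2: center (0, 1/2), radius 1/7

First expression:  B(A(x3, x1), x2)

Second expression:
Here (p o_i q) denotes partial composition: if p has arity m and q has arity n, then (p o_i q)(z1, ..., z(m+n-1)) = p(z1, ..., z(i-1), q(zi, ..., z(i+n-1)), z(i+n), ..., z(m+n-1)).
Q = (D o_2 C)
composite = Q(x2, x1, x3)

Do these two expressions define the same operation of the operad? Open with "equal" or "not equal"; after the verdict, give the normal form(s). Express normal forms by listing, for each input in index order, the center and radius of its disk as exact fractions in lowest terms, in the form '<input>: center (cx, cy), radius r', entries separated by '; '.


not equal; first: x1: center (-19/40, -1/40), radius 1/120; x2: center (-1/4, 1/4), radius 1/9; x3: center (-9/20, -1/40), radius 1/90; second: x1: center (1/28, 13/28), radius 1/70; x2: center (1/2, 0), radius 1/8; x3: center (-1/28, 4/7), radius 1/63

The first expression, normalized: x1: center (-19/40, -1/40), radius 1/120; x2: center (-1/4, 1/4), radius 1/9; x3: center (-9/20, -1/40), radius 1/90
The second expression, normalized: x1: center (1/28, 13/28), radius 1/70; x2: center (1/2, 0), radius 1/8; x3: center (-1/28, 4/7), radius 1/63
The normal forms differ: not equal.


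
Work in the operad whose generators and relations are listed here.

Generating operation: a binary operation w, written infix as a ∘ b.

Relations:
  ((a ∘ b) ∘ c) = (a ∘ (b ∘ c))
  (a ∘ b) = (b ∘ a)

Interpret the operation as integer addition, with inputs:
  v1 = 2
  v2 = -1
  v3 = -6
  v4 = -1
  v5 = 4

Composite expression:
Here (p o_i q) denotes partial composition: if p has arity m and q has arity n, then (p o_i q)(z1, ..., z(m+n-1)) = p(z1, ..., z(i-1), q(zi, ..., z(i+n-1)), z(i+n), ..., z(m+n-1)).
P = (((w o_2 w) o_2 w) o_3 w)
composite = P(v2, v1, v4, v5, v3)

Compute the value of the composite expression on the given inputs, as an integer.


-2

(v4 ∘ v5) = 3
(v1 ∘ (v4 ∘ v5)) = 5
((v1 ∘ (v4 ∘ v5)) ∘ v3) = -1
(v2 ∘ ((v1 ∘ (v4 ∘ v5)) ∘ v3)) = -2


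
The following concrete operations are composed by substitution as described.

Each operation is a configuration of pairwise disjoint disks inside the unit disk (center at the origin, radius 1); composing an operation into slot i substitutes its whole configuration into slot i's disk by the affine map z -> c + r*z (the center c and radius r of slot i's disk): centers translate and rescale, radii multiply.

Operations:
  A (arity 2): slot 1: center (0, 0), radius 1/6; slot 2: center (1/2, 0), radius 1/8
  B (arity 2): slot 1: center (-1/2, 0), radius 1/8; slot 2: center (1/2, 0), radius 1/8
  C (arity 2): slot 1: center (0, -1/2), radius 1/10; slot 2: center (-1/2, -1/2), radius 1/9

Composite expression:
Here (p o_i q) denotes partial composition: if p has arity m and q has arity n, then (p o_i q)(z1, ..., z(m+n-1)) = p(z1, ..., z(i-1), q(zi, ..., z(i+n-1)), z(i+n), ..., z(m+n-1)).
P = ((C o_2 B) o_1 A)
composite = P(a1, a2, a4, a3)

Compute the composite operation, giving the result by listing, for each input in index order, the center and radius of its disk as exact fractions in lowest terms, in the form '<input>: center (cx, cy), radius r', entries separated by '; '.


a1: center (0, -1/2), radius 1/60; a2: center (1/20, -1/2), radius 1/80; a3: center (-4/9, -1/2), radius 1/72; a4: center (-5/9, -1/2), radius 1/72

Only the slot chain above each a matters under C; compose those maps.
a1: after 2 affine steps, its disk has center (0, -1/2), radius 1/60
a2: after 2 affine steps, its disk has center (1/20, -1/2), radius 1/80
a4: after 2 affine steps, its disk has center (-5/9, -1/2), radius 1/72
a3: after 2 affine steps, its disk has center (-4/9, -1/2), radius 1/72


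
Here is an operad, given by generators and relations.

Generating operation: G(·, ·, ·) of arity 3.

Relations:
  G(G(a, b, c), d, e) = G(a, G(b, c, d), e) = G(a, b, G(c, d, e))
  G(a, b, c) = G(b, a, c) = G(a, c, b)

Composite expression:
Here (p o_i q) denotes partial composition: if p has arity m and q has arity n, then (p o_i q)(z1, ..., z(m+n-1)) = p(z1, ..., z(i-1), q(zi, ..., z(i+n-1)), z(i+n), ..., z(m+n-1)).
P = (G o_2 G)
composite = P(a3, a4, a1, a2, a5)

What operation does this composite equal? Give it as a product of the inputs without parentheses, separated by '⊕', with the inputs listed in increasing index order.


a1 ⊕ a2 ⊕ a3 ⊕ a4 ⊕ a5

Key point: G commutes, so take the a-inputs in any fixed order.
G(a4, a1, a2) spells out as a4 ⊕ a1 ⊕ a2
G(a3, G(a4, a1, a2), a5) spells out as a3 ⊕ a4 ⊕ a1 ⊕ a2 ⊕ a5
reordering the factors by index: a1 ⊕ a2 ⊕ a3 ⊕ a4 ⊕ a5


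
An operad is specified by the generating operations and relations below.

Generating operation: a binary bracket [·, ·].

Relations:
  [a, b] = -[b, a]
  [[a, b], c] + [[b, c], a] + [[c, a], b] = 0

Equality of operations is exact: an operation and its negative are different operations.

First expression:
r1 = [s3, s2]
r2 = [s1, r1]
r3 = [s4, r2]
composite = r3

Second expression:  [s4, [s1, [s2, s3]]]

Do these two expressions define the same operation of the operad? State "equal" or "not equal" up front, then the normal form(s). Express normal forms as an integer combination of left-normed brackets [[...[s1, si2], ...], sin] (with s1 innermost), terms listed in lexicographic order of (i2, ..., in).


not equal — first [[[s1, s2], s3], s4] - [[[s1, s3], s2], s4], second -[[[s1, s2], s3], s4] + [[[s1, s3], s2], s4]

Normal form of the first expression: [[[s1, s2], s3], s4] - [[[s1, s3], s2], s4]
Normal form of the second expression: -[[[s1, s2], s3], s4] + [[[s1, s3], s2], s4]
They disagree, so not equal.


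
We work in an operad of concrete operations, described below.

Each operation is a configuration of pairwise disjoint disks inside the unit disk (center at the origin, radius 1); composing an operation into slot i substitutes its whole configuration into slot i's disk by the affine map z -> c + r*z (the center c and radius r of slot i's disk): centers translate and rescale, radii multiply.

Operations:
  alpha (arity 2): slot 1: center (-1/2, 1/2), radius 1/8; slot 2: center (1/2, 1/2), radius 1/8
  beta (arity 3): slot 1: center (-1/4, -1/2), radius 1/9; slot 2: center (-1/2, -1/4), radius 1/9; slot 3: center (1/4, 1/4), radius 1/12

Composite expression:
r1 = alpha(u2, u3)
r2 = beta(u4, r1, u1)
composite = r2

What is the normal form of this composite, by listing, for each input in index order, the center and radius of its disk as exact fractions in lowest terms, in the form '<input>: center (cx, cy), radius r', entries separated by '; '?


u1: center (1/4, 1/4), radius 1/12; u2: center (-5/9, -7/36), radius 1/72; u3: center (-4/9, -7/36), radius 1/72; u4: center (-1/4, -1/2), radius 1/9


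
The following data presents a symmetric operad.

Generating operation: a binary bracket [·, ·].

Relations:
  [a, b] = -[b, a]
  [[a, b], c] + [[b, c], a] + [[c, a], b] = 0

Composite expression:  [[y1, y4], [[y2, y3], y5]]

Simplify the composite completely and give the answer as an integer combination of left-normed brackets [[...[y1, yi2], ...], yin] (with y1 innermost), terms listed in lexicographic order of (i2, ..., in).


[[[[y1, y4], y2], y3], y5] - [[[[y1, y4], y3], y2], y5] - [[[[y1, y4], y5], y2], y3] + [[[[y1, y4], y5], y3], y2]

A multilinear Lie element is pinned by y1-initial words (y1 innermost).
Composite bracket: [[y1, y4], [[y2, y3], y5]]
Expanding via [a, b] = ab - ba: 16 signed words (2^4 = 16).
Collect the words opening with y1:
  sign of y1y4y2y3y5 is +1, so it contributes +[[[[y1, y4], y2], y3], y5]
  sign of y1y4y3y2y5 is -1, so it contributes -[[[[y1, y4], y3], y2], y5]
  sign of y1y4y5y2y3 is -1, so it contributes -[[[[y1, y4], y5], y2], y3]
  sign of y1y4y5y3y2 is +1, so it contributes +[[[[y1, y4], y5], y3], y2]


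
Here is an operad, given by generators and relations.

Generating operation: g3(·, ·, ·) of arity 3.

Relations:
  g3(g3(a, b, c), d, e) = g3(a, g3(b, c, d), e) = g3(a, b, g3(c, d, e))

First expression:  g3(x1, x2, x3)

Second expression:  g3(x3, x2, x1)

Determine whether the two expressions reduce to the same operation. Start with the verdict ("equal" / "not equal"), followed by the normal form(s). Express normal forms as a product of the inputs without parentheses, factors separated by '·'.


In normal form, the first expression is x1 · x2 · x3
In normal form, the second expression is x3 · x2 · x1
The normal forms differ: not equal.

not equal: they reduce to x1 · x2 · x3 and x3 · x2 · x1


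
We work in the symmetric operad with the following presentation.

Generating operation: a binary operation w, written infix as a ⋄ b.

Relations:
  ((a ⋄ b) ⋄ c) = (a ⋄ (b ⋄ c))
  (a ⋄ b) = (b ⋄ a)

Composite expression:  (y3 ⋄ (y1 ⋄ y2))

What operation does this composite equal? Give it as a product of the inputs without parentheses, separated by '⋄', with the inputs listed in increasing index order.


Any arrangement under w is one operation, so sort the y-inputs.
(y1 ⋄ y2) reduces to y1 ⋄ y2
(y3 ⋄ (y1 ⋄ y2)) reduces to y3 ⋄ y1 ⋄ y2
putting the inputs in ascending order: y1 ⋄ y2 ⋄ y3

y1 ⋄ y2 ⋄ y3


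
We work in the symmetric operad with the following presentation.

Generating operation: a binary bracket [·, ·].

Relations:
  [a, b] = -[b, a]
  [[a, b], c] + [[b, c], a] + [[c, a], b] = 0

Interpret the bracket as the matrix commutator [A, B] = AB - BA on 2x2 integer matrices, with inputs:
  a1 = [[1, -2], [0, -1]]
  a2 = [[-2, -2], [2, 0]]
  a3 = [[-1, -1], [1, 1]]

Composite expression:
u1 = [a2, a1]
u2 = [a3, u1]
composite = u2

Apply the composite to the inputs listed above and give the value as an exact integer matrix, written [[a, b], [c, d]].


[[-12, -8], [16, 12]]

[a2, a1] = [[4, 8], [4, -4]]
[a3, [a2, a1]] = [[-12, -8], [16, 12]]


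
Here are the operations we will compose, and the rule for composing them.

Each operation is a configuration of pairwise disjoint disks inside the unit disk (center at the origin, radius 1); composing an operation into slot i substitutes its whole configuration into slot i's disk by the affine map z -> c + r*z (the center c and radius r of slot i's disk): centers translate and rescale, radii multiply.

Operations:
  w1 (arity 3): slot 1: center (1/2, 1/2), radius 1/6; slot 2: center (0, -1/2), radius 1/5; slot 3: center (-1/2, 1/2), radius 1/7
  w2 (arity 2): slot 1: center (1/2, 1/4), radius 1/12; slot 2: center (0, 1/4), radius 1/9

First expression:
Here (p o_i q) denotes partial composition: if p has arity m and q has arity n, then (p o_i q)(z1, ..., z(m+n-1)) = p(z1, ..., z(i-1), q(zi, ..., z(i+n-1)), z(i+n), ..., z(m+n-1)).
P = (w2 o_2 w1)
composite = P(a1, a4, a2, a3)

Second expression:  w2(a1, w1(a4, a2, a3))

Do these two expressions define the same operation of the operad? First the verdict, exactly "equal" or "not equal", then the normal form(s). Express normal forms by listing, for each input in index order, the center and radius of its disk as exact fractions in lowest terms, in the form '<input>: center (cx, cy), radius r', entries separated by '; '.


The first composite normalizes to a1: center (1/2, 1/4), radius 1/12; a2: center (0, 7/36), radius 1/45; a3: center (-1/18, 11/36), radius 1/63; a4: center (1/18, 11/36), radius 1/54
The second composite normalizes to a1: center (1/2, 1/4), radius 1/12; a2: center (0, 7/36), radius 1/45; a3: center (-1/18, 11/36), radius 1/63; a4: center (1/18, 11/36), radius 1/54
The forms coincide; equal.

equal: each reduces to a1: center (1/2, 1/4), radius 1/12; a2: center (0, 7/36), radius 1/45; a3: center (-1/18, 11/36), radius 1/63; a4: center (1/18, 11/36), radius 1/54


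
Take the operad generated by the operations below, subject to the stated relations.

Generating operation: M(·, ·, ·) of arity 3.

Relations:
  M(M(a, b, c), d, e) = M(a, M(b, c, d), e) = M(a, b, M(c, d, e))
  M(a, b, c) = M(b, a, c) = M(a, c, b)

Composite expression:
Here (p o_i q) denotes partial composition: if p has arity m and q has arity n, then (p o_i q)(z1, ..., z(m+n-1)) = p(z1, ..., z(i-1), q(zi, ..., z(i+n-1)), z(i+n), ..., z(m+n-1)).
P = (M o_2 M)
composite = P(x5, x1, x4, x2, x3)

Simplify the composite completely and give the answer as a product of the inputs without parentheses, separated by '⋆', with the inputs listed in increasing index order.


x1 ⋆ x2 ⋆ x3 ⋆ x4 ⋆ x5

Shape and order are irrelevant to M; the x-input set decides.
M(x1, x4, x2) flattens to x1 ⋆ x4 ⋆ x2
M(x5, M(x1, x4, x2), x3) flattens to x5 ⋆ x1 ⋆ x4 ⋆ x2 ⋆ x3
reordering the factors by index: x1 ⋆ x2 ⋆ x3 ⋆ x4 ⋆ x5


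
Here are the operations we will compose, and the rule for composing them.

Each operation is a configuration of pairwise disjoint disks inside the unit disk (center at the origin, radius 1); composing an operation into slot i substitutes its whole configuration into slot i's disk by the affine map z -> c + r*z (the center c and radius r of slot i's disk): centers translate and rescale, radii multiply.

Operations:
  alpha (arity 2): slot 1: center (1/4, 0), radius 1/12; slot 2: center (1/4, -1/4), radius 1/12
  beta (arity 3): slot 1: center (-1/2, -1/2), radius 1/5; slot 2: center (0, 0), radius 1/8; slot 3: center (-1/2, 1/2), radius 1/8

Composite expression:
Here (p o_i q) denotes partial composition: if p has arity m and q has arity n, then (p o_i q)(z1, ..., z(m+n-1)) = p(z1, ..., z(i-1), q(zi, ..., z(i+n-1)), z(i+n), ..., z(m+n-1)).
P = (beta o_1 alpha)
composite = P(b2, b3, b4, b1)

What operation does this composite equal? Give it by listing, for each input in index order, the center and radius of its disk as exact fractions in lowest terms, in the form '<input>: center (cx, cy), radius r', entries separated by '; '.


Nesting under beta composes maps z -> c + r*z down each b-path.
input b2: composing its 2 substitution steps yields center (-9/20, -1/2), radius 1/60
input b3: composing its 2 substitution steps yields center (-9/20, -11/20), radius 1/60
input b4: composing its 1 substitution step yields center (0, 0), radius 1/8
input b1: composing its 1 substitution step yields center (-1/2, 1/2), radius 1/8

b1: center (-1/2, 1/2), radius 1/8; b2: center (-9/20, -1/2), radius 1/60; b3: center (-9/20, -11/20), radius 1/60; b4: center (0, 0), radius 1/8


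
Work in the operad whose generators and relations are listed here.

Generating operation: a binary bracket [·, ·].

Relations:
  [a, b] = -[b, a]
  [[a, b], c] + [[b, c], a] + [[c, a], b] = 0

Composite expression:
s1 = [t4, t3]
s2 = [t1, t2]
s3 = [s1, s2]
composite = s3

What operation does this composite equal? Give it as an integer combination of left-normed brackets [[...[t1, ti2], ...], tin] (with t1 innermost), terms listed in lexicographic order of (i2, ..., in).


[[[t1, t2], t3], t4] - [[[t1, t2], t4], t3]

Antisymmetry and Jacobi reduce to t1-anchored left-normed brackets.
Composite bracket: [[t4, t3], [t1, t2]]
Applying ab - ba throughout gives 8 signed words (2^3 = 8).
Words beginning with t1 determine it all:
  t1t2t3t4 appears with sign +1, giving the term +[[[t1, t2], t3], t4]
  t1t2t4t3 appears with sign -1, giving the term -[[[t1, t2], t4], t3]


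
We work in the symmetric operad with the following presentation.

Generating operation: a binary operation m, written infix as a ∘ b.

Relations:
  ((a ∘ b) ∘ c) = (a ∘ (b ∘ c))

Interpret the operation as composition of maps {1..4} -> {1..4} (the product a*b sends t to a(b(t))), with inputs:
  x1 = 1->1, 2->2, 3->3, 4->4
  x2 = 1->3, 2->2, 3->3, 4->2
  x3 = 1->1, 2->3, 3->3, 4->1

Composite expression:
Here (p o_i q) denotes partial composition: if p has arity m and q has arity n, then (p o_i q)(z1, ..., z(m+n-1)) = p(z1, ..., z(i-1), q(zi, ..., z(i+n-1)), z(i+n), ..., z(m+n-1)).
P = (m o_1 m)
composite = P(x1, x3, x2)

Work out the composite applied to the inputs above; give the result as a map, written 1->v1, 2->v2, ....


(x1 ∘ x3) = 1->1, 2->3, 3->3, 4->1
((x1 ∘ x3) ∘ x2) = 1->3, 2->3, 3->3, 4->3

1->3, 2->3, 3->3, 4->3


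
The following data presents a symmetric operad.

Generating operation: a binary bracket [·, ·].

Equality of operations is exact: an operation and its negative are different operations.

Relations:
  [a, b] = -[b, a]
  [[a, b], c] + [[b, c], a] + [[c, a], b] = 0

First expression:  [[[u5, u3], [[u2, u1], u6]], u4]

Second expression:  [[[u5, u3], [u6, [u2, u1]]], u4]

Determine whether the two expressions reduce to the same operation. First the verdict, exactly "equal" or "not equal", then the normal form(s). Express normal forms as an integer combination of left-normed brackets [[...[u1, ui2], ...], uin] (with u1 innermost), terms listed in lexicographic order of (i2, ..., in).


not equal — first -[[[[[u1, u2], u6], u3], u5], u4] + [[[[[u1, u2], u6], u5], u3], u4], second [[[[[u1, u2], u6], u3], u5], u4] - [[[[[u1, u2], u6], u5], u3], u4]

The first composite normalizes to -[[[[[u1, u2], u6], u3], u5], u4] + [[[[[u1, u2], u6], u5], u3], u4]
The second composite normalizes to [[[[[u1, u2], u6], u3], u5], u4] - [[[[[u1, u2], u6], u5], u3], u4]
They disagree, so not equal.


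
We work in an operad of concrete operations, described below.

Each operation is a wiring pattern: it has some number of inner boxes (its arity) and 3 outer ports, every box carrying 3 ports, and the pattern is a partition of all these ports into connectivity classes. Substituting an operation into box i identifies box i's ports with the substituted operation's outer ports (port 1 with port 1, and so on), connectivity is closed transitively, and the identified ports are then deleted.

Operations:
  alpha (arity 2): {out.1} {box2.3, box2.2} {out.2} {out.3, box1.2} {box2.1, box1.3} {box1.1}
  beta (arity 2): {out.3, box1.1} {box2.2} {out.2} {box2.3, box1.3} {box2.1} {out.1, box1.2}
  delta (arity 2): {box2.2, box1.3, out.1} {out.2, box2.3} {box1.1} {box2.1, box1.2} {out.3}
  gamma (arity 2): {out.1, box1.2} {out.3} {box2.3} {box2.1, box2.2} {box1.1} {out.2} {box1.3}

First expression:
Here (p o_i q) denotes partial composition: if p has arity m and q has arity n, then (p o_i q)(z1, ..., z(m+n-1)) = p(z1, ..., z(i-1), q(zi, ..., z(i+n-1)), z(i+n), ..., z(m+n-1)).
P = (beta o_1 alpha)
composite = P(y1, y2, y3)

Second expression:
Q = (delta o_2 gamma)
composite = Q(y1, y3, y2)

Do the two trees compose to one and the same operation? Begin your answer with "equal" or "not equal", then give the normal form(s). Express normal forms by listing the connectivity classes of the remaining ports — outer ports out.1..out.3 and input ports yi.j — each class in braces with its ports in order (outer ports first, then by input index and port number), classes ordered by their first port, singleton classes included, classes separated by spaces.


In normal form, the first expression is {out.1} {out.2} {out.3} {y1.1} {y1.2, y3.3} {y1.3, y2.1} {y2.2, y2.3} {y3.1} {y3.2}
In normal form, the second expression is {out.1, y1.3} {out.2} {out.3} {y1.1} {y1.2, y3.2} {y2.1, y2.2} {y2.3} {y3.1} {y3.3}
No match — not equal.

not equal; first: {out.1} {out.2} {out.3} {y1.1} {y1.2, y3.3} {y1.3, y2.1} {y2.2, y2.3} {y3.1} {y3.2}; second: {out.1, y1.3} {out.2} {out.3} {y1.1} {y1.2, y3.2} {y2.1, y2.2} {y2.3} {y3.1} {y3.3}


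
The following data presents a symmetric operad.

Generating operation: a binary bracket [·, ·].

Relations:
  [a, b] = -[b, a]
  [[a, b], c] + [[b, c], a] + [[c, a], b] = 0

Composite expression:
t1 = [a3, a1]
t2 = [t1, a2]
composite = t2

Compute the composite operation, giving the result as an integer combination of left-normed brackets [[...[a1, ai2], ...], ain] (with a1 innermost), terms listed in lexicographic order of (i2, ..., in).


A multilinear Lie element is pinned by a1-initial words (a1 innermost).
Composite bracket: [[a3, a1], a2]
The bracket unfolds into 4 signed words via [a, b] = ab - ba (2^2 = 4).
Collect the words opening with a1:
  from a1a3a2, sign -1: term -[[a1, a3], a2]

-[[a1, a3], a2]


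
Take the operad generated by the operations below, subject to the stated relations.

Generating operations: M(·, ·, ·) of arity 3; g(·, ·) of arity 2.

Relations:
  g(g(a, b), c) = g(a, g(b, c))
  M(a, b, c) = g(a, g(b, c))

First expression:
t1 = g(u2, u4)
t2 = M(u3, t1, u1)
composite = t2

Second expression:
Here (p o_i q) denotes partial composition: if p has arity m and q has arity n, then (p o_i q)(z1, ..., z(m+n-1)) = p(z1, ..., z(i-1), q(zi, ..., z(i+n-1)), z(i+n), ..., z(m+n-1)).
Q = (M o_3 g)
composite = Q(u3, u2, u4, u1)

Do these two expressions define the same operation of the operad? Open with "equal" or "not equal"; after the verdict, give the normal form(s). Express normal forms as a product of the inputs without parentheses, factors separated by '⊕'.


Normal form of the first expression: u3 ⊕ u2 ⊕ u4 ⊕ u1
Normal form of the second expression: u3 ⊕ u2 ⊕ u4 ⊕ u1
Same normal form: equal.

equal; both compose to u3 ⊕ u2 ⊕ u4 ⊕ u1


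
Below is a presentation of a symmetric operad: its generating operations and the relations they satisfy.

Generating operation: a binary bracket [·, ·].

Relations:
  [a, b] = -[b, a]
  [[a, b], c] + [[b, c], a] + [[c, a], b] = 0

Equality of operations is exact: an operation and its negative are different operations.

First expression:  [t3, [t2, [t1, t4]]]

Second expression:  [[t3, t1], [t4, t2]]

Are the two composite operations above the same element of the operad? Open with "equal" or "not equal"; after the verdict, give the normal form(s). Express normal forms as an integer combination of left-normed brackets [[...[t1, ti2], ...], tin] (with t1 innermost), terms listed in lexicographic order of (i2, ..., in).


not equal; the first gives [[[t1, t4], t2], t3] and the second [[[t1, t3], t2], t4] - [[[t1, t3], t4], t2]


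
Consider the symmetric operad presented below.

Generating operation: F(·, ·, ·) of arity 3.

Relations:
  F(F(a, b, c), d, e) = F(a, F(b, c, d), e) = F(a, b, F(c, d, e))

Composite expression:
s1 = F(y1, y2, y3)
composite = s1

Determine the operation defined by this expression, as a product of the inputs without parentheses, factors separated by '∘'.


y1 ∘ y2 ∘ y3

Key point: F is associative — brackets drop, the y-order remains.
F(y1, y2, y3) collapses to y1 ∘ y2 ∘ y3


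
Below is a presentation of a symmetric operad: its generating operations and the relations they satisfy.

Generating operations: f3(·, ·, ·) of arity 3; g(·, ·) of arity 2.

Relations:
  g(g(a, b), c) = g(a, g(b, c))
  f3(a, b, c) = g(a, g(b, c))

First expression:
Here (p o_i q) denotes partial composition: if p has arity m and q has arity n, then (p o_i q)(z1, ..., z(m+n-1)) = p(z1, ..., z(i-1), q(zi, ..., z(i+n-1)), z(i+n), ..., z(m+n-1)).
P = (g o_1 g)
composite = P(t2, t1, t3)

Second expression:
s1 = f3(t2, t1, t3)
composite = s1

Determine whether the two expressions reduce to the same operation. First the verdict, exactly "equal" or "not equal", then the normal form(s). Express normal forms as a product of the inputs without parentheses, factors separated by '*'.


equal: each reduces to t2 * t1 * t3

The first expression reduces to t2 * t1 * t3
The second expression reduces to t2 * t1 * t3
The forms coincide; equal.


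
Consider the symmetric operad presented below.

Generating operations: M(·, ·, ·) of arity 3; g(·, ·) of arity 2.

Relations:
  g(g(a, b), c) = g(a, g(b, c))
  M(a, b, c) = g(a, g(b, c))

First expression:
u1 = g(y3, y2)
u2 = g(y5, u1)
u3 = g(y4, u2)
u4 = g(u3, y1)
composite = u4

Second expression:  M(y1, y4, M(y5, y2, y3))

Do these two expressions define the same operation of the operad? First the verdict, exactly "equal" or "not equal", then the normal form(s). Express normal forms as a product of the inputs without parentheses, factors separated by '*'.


not equal: they reduce to y4 * y5 * y3 * y2 * y1 and y1 * y4 * y5 * y2 * y3

The first expression, normalized: y4 * y5 * y3 * y2 * y1
The second expression, normalized: y1 * y4 * y5 * y2 * y3
The normal forms differ: not equal.


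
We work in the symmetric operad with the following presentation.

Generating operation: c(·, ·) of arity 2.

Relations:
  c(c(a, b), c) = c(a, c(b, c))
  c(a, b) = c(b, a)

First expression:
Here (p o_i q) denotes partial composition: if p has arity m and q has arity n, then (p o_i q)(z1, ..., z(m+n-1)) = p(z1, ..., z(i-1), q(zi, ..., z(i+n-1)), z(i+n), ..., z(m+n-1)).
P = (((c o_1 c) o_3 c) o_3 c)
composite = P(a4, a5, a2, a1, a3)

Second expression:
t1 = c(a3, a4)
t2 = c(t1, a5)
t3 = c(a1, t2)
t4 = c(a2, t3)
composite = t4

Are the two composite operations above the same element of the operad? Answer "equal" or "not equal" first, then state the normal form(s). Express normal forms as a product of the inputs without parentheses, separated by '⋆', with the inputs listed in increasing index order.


equal: each reduces to a1 ⋆ a2 ⋆ a3 ⋆ a4 ⋆ a5

Normal form of the first expression: a1 ⋆ a2 ⋆ a3 ⋆ a4 ⋆ a5
Normal form of the second expression: a1 ⋆ a2 ⋆ a3 ⋆ a4 ⋆ a5
Both agree, so they are equal.


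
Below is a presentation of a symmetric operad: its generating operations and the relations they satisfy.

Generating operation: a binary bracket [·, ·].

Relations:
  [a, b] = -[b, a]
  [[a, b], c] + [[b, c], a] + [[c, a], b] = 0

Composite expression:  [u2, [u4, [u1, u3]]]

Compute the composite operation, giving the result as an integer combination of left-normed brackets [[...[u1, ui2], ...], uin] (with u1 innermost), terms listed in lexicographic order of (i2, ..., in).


Antisymmetry and Jacobi reduce to u1-anchored left-normed brackets.
Composite bracket: [u2, [u4, [u1, u3]]]
Each bracket splits as ab - ba, giving 8 signed words (2^3 = 8).
Keep just the words that open with u1:
  the word u1u3u4u2 carries sign +1 and contributes +[[[u1, u3], u4], u2]

[[[u1, u3], u4], u2]


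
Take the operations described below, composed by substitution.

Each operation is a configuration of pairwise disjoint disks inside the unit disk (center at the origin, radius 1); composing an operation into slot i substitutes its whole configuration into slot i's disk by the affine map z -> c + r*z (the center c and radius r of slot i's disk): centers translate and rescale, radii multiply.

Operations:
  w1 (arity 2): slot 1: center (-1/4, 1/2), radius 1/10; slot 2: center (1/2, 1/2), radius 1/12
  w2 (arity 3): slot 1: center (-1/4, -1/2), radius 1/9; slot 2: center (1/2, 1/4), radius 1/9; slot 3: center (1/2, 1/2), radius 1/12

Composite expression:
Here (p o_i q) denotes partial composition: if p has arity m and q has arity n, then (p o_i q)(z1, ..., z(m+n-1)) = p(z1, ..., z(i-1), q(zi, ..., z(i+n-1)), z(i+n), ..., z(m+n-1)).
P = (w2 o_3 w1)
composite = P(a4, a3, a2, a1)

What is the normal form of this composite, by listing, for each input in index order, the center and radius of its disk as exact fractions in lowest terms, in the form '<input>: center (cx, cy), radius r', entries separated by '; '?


a1: center (13/24, 13/24), radius 1/144; a2: center (23/48, 13/24), radius 1/120; a3: center (1/2, 1/4), radius 1/9; a4: center (-1/4, -1/2), radius 1/9

Follow each a-input down from w2: c' goes to c + r*c', radius to r*r'.
a4 passes through 1 substitution, ending at center (-1/4, -1/2), radius 1/9
a3 passes through 1 substitution, ending at center (1/2, 1/4), radius 1/9
a2 passes through 2 substitutions, ending at center (23/48, 13/24), radius 1/120
a1 passes through 2 substitutions, ending at center (13/24, 13/24), radius 1/144


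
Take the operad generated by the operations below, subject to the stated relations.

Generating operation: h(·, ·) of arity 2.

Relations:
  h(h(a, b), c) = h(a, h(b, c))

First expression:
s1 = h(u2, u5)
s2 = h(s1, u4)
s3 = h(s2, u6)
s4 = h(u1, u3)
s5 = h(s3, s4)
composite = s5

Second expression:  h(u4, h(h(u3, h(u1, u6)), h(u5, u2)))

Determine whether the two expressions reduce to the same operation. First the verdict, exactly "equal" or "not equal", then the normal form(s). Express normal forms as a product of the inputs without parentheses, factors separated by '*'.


Normal form of the first expression: u2 * u5 * u4 * u6 * u1 * u3
Normal form of the second expression: u4 * u3 * u1 * u6 * u5 * u2
The forms do not match — not equal.

not equal; first: u2 * u5 * u4 * u6 * u1 * u3; second: u4 * u3 * u1 * u6 * u5 * u2


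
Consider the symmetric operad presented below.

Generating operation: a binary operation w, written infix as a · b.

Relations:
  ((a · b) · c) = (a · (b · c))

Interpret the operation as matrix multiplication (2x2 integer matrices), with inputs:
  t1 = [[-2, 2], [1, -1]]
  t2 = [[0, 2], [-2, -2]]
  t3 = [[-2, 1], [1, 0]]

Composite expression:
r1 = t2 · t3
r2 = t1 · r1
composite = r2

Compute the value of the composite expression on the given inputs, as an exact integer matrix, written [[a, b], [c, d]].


(t2 · t3) = [[2, 0], [2, -2]]
(t1 · (t2 · t3)) = [[0, -4], [0, 2]]

[[0, -4], [0, 2]]


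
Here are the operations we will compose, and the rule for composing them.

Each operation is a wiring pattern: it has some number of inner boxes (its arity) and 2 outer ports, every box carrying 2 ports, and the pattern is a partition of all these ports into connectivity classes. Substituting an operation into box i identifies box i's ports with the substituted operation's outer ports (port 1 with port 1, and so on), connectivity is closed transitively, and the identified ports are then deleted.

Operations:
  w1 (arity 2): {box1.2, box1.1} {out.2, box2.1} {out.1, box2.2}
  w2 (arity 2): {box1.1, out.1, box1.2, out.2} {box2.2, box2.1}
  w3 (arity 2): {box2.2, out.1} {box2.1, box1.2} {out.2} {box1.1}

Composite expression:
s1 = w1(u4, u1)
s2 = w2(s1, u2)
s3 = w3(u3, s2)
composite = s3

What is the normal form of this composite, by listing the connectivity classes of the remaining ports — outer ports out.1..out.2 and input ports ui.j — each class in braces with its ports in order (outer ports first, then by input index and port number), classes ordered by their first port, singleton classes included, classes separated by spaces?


{out.1, u1.1, u1.2, u3.2} {out.2} {u2.1, u2.2} {u3.1} {u4.1, u4.2}

Two ports join when wires chain via w3-identified ports.
the subtree at w1 composes to {out.1, u1.2} {out.2, u1.1} {u4.1, u4.2} on (u4, u1); out.j = own outer ports
the subtree at w2 composes to {out.1, out.2, u1.1, u1.2} {u2.1, u2.2} {u4.1, u4.2} on (u4, u1, u2); out.j = own outer ports
the subtree at w3 composes to {out.1, u1.1, u1.2, u3.2} {out.2} {u2.1, u2.2} {u3.1} {u4.1, u4.2} on (u3, u4, u1, u2); out.j = own outer ports


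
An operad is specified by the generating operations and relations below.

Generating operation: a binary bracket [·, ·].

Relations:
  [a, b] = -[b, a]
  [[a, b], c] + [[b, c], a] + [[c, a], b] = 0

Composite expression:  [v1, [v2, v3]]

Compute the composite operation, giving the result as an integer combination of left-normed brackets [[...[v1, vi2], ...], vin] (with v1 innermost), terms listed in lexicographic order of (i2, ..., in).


[[v1, v2], v3] - [[v1, v3], v2]

Skip Jacobi rewriting: expand, keep v1-initial words, read off terms.
Composite bracket: [v1, [v2, v3]]
The bracket unfolds into 4 signed words via [a, b] = ab - ba (2^2 = 4).
Collect the words opening with v1:
  the word v1v2v3 carries sign +1 and contributes +[[v1, v2], v3]
  the word v1v3v2 carries sign -1 and contributes -[[v1, v3], v2]


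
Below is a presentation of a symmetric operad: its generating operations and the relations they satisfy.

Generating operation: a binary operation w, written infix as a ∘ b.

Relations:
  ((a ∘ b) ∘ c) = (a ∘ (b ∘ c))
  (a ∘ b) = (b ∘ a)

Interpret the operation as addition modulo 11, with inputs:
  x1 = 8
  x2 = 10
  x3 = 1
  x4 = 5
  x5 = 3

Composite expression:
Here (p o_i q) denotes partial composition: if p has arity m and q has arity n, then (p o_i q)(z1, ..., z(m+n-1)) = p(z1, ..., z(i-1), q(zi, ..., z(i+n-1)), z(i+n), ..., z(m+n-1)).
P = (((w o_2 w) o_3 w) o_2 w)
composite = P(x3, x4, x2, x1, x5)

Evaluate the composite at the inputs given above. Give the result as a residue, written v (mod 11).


5 (mod 11)

(x4 ∘ x2) = 4
(x1 ∘ x5) = 0
((x4 ∘ x2) ∘ (x1 ∘ x5)) = 4
(x3 ∘ ((x4 ∘ x2) ∘ (x1 ∘ x5))) = 5
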